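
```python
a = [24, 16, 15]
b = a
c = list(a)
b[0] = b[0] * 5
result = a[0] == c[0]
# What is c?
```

After line 1: a = [24, 16, 15]
After line 2 (b = a, alias): a = [24, 16, 15], b = [24, 16, 15]
After line 3 (c = list(a) is a copy, new object): c = [24, 16, 15]
After line 4 (b[0] = 24 * 5 = 120; mutates shared a/b): a = b = [120, 16, 15], c = [24, 16, 15]
After line 5 (a[0] = 120, c[0] = 24; result = False)

[24, 16, 15]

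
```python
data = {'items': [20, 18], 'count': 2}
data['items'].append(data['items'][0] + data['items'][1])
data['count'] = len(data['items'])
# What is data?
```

After line 1: data = {'items': [20, 18], 'count': 2}
After line 2 (append 20 + 18 = 38): data = {'items': [20, 18, 38], 'count': 2}
After line 3 (count = len(items) = 3): data = {'items': [20, 18, 38], 'count': 3}

{'items': [20, 18, 38], 'count': 3}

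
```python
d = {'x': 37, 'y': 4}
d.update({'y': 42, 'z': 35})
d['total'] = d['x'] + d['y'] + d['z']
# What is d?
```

After line 1: d = {'x': 37, 'y': 4}
After line 2 (y overwritten, z added): d = {'x': 37, 'y': 42, 'z': 35}
After line 3 (total = 37 + 42 + 35 = 114): d = {'x': 37, 'y': 42, 'z': 35, 'total': 114}

{'x': 37, 'y': 42, 'z': 35, 'total': 114}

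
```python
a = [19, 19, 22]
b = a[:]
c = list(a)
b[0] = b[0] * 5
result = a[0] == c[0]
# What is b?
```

After line 1: a = [19, 19, 22]
After line 2 (b = a[:], copy): a = [19, 19, 22], b = [19, 19, 22]
After line 3 (c = list(a) is a copy, new object): c = [19, 19, 22]
After line 4 (b[0] = 19 * 5 = 95; only b mutates (copy)): a = [19, 19, 22], b = [95, 19, 22], c = [19, 19, 22]
After line 5 (a[0] = 19, c[0] = 19; result = True)

[95, 19, 22]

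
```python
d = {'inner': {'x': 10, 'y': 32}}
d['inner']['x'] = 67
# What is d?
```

After line 1: d = {'inner': {'x': 10, 'y': 32}}
After line 2 (inner x overwritten): d = {'inner': {'x': 67, 'y': 32}}

{'inner': {'x': 67, 'y': 32}}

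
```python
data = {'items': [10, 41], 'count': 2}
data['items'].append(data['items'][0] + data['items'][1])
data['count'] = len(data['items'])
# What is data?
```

After line 1: data = {'items': [10, 41], 'count': 2}
After line 2 (append 10 + 41 = 51): data = {'items': [10, 41, 51], 'count': 2}
After line 3 (count = len(items) = 3): data = {'items': [10, 41, 51], 'count': 3}

{'items': [10, 41, 51], 'count': 3}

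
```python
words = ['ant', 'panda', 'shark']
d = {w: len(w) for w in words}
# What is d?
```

{'ant': 3, 'panda': 5, 'shark': 5}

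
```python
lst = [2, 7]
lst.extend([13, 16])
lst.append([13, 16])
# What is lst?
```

After line 1: lst = [2, 7]
After line 2 (extend unpacks [13, 16]): lst = [2, 7, 13, 16]
After line 3 (append adds [13, 16] as single element): lst = [2, 7, 13, 16, [13, 16]]

[2, 7, 13, 16, [13, 16]]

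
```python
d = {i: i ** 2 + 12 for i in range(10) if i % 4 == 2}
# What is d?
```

{2: 16, 6: 48}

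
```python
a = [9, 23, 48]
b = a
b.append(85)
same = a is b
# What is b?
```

After line 1: a = [9, 23, 48]
After line 2 (b = a is an alias, same object): a = [9, 23, 48], b = [9, 23, 48]
After line 3 (b.append mutates the shared list): a = [9, 23, 48, 85], b = [9, 23, 48, 85]
After line 4 (same = a is b; same object -> True): same = True

[9, 23, 48, 85]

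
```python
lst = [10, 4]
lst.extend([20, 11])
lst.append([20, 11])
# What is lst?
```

After line 1: lst = [10, 4]
After line 2 (extend unpacks [20, 11]): lst = [10, 4, 20, 11]
After line 3 (append adds [20, 11] as single element): lst = [10, 4, 20, 11, [20, 11]]

[10, 4, 20, 11, [20, 11]]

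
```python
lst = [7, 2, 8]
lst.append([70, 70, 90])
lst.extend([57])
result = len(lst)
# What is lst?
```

After line 1: lst = [7, 2, 8]
After line 2 (append adds [70, 70, 90] as single element): lst = [7, 2, 8, [70, 70, 90]]
After line 3 (extend unpacks [57], adds 57): lst = [7, 2, 8, [70, 70, 90], 57]
After line 4: result = len(lst) = 5

[7, 2, 8, [70, 70, 90], 57]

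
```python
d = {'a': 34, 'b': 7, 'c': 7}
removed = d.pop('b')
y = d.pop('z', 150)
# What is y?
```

After line 1: d = {'a': 34, 'b': 7, 'c': 7}
After line 2 (pop 'b' returns 7): d = {'a': 34, 'c': 7}, removed = 7
After line 3 (pop 'z' missing, returns default 150): d = {'a': 34, 'c': 7}, y = 150

150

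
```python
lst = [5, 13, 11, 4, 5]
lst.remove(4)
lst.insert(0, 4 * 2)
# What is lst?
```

After line 1: lst = [5, 13, 11, 4, 5]
After line 2 (remove first 4): lst = [5, 13, 11, 5]
After line 3 (insert 8 at index 0): lst = [8, 5, 13, 11, 5]

[8, 5, 13, 11, 5]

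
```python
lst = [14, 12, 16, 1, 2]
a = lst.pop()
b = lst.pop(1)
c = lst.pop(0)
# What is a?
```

After line 1: lst = [14, 12, 16, 1, 2]
After line 2 (pop() -> a = 2): lst = [14, 12, 16, 1]
After line 3 (pop(1) -> b = 12): lst = [14, 16, 1]
After line 4 (pop(0) -> c = 14): lst = [16, 1]

2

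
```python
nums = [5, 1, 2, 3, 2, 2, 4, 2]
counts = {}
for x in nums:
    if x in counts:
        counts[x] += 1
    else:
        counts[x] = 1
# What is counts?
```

Initial: counts = {}, nums = [5, 1, 2, 3, 2, 2, 4, 2]
See 5: counts = {5: 1}
See 1: counts = {5: 1, 1: 1}
See 2: counts = {5: 1, 1: 1, 2: 1}
See 3: counts = {5: 1, 1: 1, 2: 1, 3: 1}
See 2: counts = {5: 1, 1: 1, 2: 2, 3: 1}
See 2: counts = {5: 1, 1: 1, 2: 3, 3: 1}
See 4: counts = {5: 1, 1: 1, 2: 3, 3: 1, 4: 1}
See 2: counts = {5: 1, 1: 1, 2: 4, 3: 1, 4: 1}

{5: 1, 1: 1, 2: 4, 3: 1, 4: 1}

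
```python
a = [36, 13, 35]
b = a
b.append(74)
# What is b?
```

After line 1: a = [36, 13, 35]
After line 2 (b = a is an alias, same object): a = [36, 13, 35], b = [36, 13, 35]
After line 3 (b.append mutates the shared list): a = [36, 13, 35, 74], b = [36, 13, 35, 74]

[36, 13, 35, 74]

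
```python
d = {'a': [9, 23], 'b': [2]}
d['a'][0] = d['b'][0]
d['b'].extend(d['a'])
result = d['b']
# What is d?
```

After line 1: d = {'a': [9, 23], 'b': [2]}
After line 2 (a[0] = b[0] = 2): d = {'a': [2, 23], 'b': [2]}
After line 3 (b.extend(a) appends [2, 23]): d = {'a': [2, 23], 'b': [2, 2, 23]}
After line 4: result = d['b'] = [2, 2, 23]

{'a': [2, 23], 'b': [2, 2, 23]}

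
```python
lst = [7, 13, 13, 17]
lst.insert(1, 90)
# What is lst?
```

[7, 90, 13, 13, 17]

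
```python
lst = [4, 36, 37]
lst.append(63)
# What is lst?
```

[4, 36, 37, 63]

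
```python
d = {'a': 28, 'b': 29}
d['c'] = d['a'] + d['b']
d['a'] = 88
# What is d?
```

After line 1: d = {'a': 28, 'b': 29}
After line 2 (d['c'] = 28 + 29): d = {'a': 28, 'b': 29, 'c': 57}
After line 3: d = {'a': 88, 'b': 29, 'c': 57}

{'a': 88, 'b': 29, 'c': 57}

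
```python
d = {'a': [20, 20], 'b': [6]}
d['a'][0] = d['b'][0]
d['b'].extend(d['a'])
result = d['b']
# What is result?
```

After line 1: d = {'a': [20, 20], 'b': [6]}
After line 2 (a[0] = b[0] = 6): d = {'a': [6, 20], 'b': [6]}
After line 3 (b.extend(a) appends [6, 20]): d = {'a': [6, 20], 'b': [6, 6, 20]}
After line 4: result = d['b'] = [6, 6, 20]

[6, 6, 20]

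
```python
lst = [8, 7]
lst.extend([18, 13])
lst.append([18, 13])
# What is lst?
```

After line 1: lst = [8, 7]
After line 2 (extend unpacks [18, 13]): lst = [8, 7, 18, 13]
After line 3 (append adds [18, 13] as single element): lst = [8, 7, 18, 13, [18, 13]]

[8, 7, 18, 13, [18, 13]]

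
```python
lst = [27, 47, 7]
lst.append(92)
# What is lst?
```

[27, 47, 7, 92]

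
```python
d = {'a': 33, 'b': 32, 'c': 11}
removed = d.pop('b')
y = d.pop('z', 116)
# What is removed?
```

After line 1: d = {'a': 33, 'b': 32, 'c': 11}
After line 2 (pop 'b' returns 32): d = {'a': 33, 'c': 11}, removed = 32
After line 3 (pop 'z' missing, returns default 116): d = {'a': 33, 'c': 11}, y = 116

32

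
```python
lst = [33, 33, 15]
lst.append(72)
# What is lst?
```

[33, 33, 15, 72]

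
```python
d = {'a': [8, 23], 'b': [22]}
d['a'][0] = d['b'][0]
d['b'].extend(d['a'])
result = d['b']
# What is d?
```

After line 1: d = {'a': [8, 23], 'b': [22]}
After line 2 (a[0] = b[0] = 22): d = {'a': [22, 23], 'b': [22]}
After line 3 (b.extend(a) appends [22, 23]): d = {'a': [22, 23], 'b': [22, 22, 23]}
After line 4: result = d['b'] = [22, 22, 23]

{'a': [22, 23], 'b': [22, 22, 23]}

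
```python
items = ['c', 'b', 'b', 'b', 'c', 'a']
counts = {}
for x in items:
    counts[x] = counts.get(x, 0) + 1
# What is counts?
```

Initial: counts = {}, items = ['c', 'b', 'b', 'b', 'c', 'a']
See 'c': counts = {'c': 1}
See 'b': counts = {'c': 1, 'b': 1}
See 'b': counts = {'c': 1, 'b': 2}
See 'b': counts = {'c': 1, 'b': 3}
See 'c': counts = {'c': 2, 'b': 3}
See 'a': counts = {'c': 2, 'b': 3, 'a': 1}

{'c': 2, 'b': 3, 'a': 1}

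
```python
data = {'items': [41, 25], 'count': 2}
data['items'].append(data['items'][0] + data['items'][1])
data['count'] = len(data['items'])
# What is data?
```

After line 1: data = {'items': [41, 25], 'count': 2}
After line 2 (append 41 + 25 = 66): data = {'items': [41, 25, 66], 'count': 2}
After line 3 (count = len(items) = 3): data = {'items': [41, 25, 66], 'count': 3}

{'items': [41, 25, 66], 'count': 3}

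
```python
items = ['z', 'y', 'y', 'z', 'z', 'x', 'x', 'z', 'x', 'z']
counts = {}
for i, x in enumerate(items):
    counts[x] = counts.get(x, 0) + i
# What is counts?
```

Initial: counts = {}, items = ['z', 'y', 'y', 'z', 'z', 'x', 'x', 'z', 'x', 'z']
i=0, x='z': counts = {'z': 0}
i=1, x='y': counts = {'z': 0, 'y': 1}
i=2, x='y': counts = {'z': 0, 'y': 3}
i=3, x='z': counts = {'z': 3, 'y': 3}
i=4, x='z': counts = {'z': 7, 'y': 3}
i=5, x='x': counts = {'z': 7, 'y': 3, 'x': 5}
i=6, x='x': counts = {'z': 7, 'y': 3, 'x': 11}
i=7, x='z': counts = {'z': 14, 'y': 3, 'x': 11}
i=8, x='x': counts = {'z': 14, 'y': 3, 'x': 19}
i=9, x='z': counts = {'z': 23, 'y': 3, 'x': 19}

{'z': 23, 'y': 3, 'x': 19}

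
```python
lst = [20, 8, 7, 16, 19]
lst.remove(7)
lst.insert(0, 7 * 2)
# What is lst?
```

After line 1: lst = [20, 8, 7, 16, 19]
After line 2 (remove first 7): lst = [20, 8, 16, 19]
After line 3 (insert 14 at index 0): lst = [14, 20, 8, 16, 19]

[14, 20, 8, 16, 19]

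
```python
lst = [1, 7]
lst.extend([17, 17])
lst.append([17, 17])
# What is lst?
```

After line 1: lst = [1, 7]
After line 2 (extend unpacks [17, 17]): lst = [1, 7, 17, 17]
After line 3 (append adds [17, 17] as single element): lst = [1, 7, 17, 17, [17, 17]]

[1, 7, 17, 17, [17, 17]]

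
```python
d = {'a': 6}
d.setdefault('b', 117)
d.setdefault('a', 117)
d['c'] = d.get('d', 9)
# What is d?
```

After line 1: d = {'a': 6}
After line 2 (setdefault adds 'b'=117): d = {'a': 6, 'b': 117}
After line 3 (setdefault 'a' no-op, already exists): d = {'a': 6, 'b': 117}
After line 4 (get('d', 9) returns default since 'd' not in d): d = {'a': 6, 'b': 117, 'c': 9}

{'a': 6, 'b': 117, 'c': 9}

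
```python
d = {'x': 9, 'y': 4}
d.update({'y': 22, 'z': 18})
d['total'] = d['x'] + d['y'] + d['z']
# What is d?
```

After line 1: d = {'x': 9, 'y': 4}
After line 2 (y overwritten, z added): d = {'x': 9, 'y': 22, 'z': 18}
After line 3 (total = 9 + 22 + 18 = 49): d = {'x': 9, 'y': 22, 'z': 18, 'total': 49}

{'x': 9, 'y': 22, 'z': 18, 'total': 49}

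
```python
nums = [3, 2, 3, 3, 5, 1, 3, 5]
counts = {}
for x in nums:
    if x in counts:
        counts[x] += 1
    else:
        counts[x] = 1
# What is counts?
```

Initial: counts = {}, nums = [3, 2, 3, 3, 5, 1, 3, 5]
See 3: counts = {3: 1}
See 2: counts = {3: 1, 2: 1}
See 3: counts = {3: 2, 2: 1}
See 3: counts = {3: 3, 2: 1}
See 5: counts = {3: 3, 2: 1, 5: 1}
See 1: counts = {3: 3, 2: 1, 5: 1, 1: 1}
See 3: counts = {3: 4, 2: 1, 5: 1, 1: 1}
See 5: counts = {3: 4, 2: 1, 5: 2, 1: 1}

{3: 4, 2: 1, 5: 2, 1: 1}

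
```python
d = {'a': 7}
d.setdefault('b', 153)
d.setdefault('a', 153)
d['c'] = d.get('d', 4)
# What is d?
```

After line 1: d = {'a': 7}
After line 2 (setdefault adds 'b'=153): d = {'a': 7, 'b': 153}
After line 3 (setdefault 'a' no-op, already exists): d = {'a': 7, 'b': 153}
After line 4 (get('d', 4) returns default since 'd' not in d): d = {'a': 7, 'b': 153, 'c': 4}

{'a': 7, 'b': 153, 'c': 4}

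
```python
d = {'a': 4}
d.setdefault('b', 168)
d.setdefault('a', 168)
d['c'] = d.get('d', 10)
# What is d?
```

After line 1: d = {'a': 4}
After line 2 (setdefault adds 'b'=168): d = {'a': 4, 'b': 168}
After line 3 (setdefault 'a' no-op, already exists): d = {'a': 4, 'b': 168}
After line 4 (get('d', 10) returns default since 'd' not in d): d = {'a': 4, 'b': 168, 'c': 10}

{'a': 4, 'b': 168, 'c': 10}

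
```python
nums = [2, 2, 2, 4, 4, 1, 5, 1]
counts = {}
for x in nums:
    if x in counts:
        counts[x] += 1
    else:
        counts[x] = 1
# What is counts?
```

Initial: counts = {}, nums = [2, 2, 2, 4, 4, 1, 5, 1]
See 2: counts = {2: 1}
See 2: counts = {2: 2}
See 2: counts = {2: 3}
See 4: counts = {2: 3, 4: 1}
See 4: counts = {2: 3, 4: 2}
See 1: counts = {2: 3, 4: 2, 1: 1}
See 5: counts = {2: 3, 4: 2, 1: 1, 5: 1}
See 1: counts = {2: 3, 4: 2, 1: 2, 5: 1}

{2: 3, 4: 2, 1: 2, 5: 1}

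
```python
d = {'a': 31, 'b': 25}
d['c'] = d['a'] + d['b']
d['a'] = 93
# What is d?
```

After line 1: d = {'a': 31, 'b': 25}
After line 2 (d['c'] = 31 + 25): d = {'a': 31, 'b': 25, 'c': 56}
After line 3: d = {'a': 93, 'b': 25, 'c': 56}

{'a': 93, 'b': 25, 'c': 56}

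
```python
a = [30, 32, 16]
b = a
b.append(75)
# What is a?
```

After line 1: a = [30, 32, 16]
After line 2 (b = a is an alias, same object): a = [30, 32, 16], b = [30, 32, 16]
After line 3 (b.append mutates the shared list): a = [30, 32, 16, 75], b = [30, 32, 16, 75]

[30, 32, 16, 75]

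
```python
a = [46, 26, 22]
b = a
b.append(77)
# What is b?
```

After line 1: a = [46, 26, 22]
After line 2 (b = a is an alias, same object): a = [46, 26, 22], b = [46, 26, 22]
After line 3 (b.append mutates the shared list): a = [46, 26, 22, 77], b = [46, 26, 22, 77]

[46, 26, 22, 77]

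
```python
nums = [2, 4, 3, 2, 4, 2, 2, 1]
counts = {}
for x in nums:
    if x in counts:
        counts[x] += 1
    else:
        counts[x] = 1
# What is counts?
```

Initial: counts = {}, nums = [2, 4, 3, 2, 4, 2, 2, 1]
See 2: counts = {2: 1}
See 4: counts = {2: 1, 4: 1}
See 3: counts = {2: 1, 4: 1, 3: 1}
See 2: counts = {2: 2, 4: 1, 3: 1}
See 4: counts = {2: 2, 4: 2, 3: 1}
See 2: counts = {2: 3, 4: 2, 3: 1}
See 2: counts = {2: 4, 4: 2, 3: 1}
See 1: counts = {2: 4, 4: 2, 3: 1, 1: 1}

{2: 4, 4: 2, 3: 1, 1: 1}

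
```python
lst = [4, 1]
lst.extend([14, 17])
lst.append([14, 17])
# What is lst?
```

After line 1: lst = [4, 1]
After line 2 (extend unpacks [14, 17]): lst = [4, 1, 14, 17]
After line 3 (append adds [14, 17] as single element): lst = [4, 1, 14, 17, [14, 17]]

[4, 1, 14, 17, [14, 17]]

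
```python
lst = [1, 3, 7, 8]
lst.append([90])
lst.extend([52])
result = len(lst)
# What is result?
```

After line 1: lst = [1, 3, 7, 8]
After line 2 (append adds [90] as single element): lst = [1, 3, 7, 8, [90]]
After line 3 (extend unpacks [52], adds 52): lst = [1, 3, 7, 8, [90], 52]
After line 4: result = len(lst) = 6

6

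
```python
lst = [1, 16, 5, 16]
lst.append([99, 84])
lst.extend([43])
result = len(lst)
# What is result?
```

After line 1: lst = [1, 16, 5, 16]
After line 2 (append adds [99, 84] as single element): lst = [1, 16, 5, 16, [99, 84]]
After line 3 (extend unpacks [43], adds 43): lst = [1, 16, 5, 16, [99, 84], 43]
After line 4: result = len(lst) = 6

6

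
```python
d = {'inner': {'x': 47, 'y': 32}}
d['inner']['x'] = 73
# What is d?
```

After line 1: d = {'inner': {'x': 47, 'y': 32}}
After line 2 (inner x overwritten): d = {'inner': {'x': 73, 'y': 32}}

{'inner': {'x': 73, 'y': 32}}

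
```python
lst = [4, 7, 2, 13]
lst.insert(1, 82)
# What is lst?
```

[4, 82, 7, 2, 13]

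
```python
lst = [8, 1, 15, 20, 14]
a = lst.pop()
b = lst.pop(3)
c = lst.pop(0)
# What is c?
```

After line 1: lst = [8, 1, 15, 20, 14]
After line 2 (pop() -> a = 14): lst = [8, 1, 15, 20]
After line 3 (pop(3) -> b = 20): lst = [8, 1, 15]
After line 4 (pop(0) -> c = 8): lst = [1, 15]

8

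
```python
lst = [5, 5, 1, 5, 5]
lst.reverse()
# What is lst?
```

[5, 5, 1, 5, 5]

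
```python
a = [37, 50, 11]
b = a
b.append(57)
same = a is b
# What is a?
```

After line 1: a = [37, 50, 11]
After line 2 (b = a is an alias, same object): a = [37, 50, 11], b = [37, 50, 11]
After line 3 (b.append mutates the shared list): a = [37, 50, 11, 57], b = [37, 50, 11, 57]
After line 4 (same = a is b; same object -> True): same = True

[37, 50, 11, 57]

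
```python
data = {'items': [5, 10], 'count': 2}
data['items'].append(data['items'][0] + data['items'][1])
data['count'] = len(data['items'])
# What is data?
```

After line 1: data = {'items': [5, 10], 'count': 2}
After line 2 (append 5 + 10 = 15): data = {'items': [5, 10, 15], 'count': 2}
After line 3 (count = len(items) = 3): data = {'items': [5, 10, 15], 'count': 3}

{'items': [5, 10, 15], 'count': 3}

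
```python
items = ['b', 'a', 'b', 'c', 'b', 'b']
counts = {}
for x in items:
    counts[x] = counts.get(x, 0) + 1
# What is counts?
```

Initial: counts = {}, items = ['b', 'a', 'b', 'c', 'b', 'b']
See 'b': counts = {'b': 1}
See 'a': counts = {'b': 1, 'a': 1}
See 'b': counts = {'b': 2, 'a': 1}
See 'c': counts = {'b': 2, 'a': 1, 'c': 1}
See 'b': counts = {'b': 3, 'a': 1, 'c': 1}
See 'b': counts = {'b': 4, 'a': 1, 'c': 1}

{'b': 4, 'a': 1, 'c': 1}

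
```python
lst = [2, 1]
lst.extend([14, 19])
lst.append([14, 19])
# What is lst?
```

After line 1: lst = [2, 1]
After line 2 (extend unpacks [14, 19]): lst = [2, 1, 14, 19]
After line 3 (append adds [14, 19] as single element): lst = [2, 1, 14, 19, [14, 19]]

[2, 1, 14, 19, [14, 19]]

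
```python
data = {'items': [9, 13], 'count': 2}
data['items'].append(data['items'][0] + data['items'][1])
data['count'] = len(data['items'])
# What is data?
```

After line 1: data = {'items': [9, 13], 'count': 2}
After line 2 (append 9 + 13 = 22): data = {'items': [9, 13, 22], 'count': 2}
After line 3 (count = len(items) = 3): data = {'items': [9, 13, 22], 'count': 3}

{'items': [9, 13, 22], 'count': 3}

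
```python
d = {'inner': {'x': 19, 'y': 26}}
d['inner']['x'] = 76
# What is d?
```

After line 1: d = {'inner': {'x': 19, 'y': 26}}
After line 2 (inner x overwritten): d = {'inner': {'x': 76, 'y': 26}}

{'inner': {'x': 76, 'y': 26}}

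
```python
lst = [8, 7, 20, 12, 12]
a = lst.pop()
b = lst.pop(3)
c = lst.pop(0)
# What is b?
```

After line 1: lst = [8, 7, 20, 12, 12]
After line 2 (pop() -> a = 12): lst = [8, 7, 20, 12]
After line 3 (pop(3) -> b = 12): lst = [8, 7, 20]
After line 4 (pop(0) -> c = 8): lst = [7, 20]

12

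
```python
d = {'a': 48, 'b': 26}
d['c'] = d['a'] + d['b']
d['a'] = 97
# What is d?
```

After line 1: d = {'a': 48, 'b': 26}
After line 2 (d['c'] = 48 + 26): d = {'a': 48, 'b': 26, 'c': 74}
After line 3: d = {'a': 97, 'b': 26, 'c': 74}

{'a': 97, 'b': 26, 'c': 74}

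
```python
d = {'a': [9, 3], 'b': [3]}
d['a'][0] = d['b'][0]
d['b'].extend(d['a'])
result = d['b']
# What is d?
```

After line 1: d = {'a': [9, 3], 'b': [3]}
After line 2 (a[0] = b[0] = 3): d = {'a': [3, 3], 'b': [3]}
After line 3 (b.extend(a) appends [3, 3]): d = {'a': [3, 3], 'b': [3, 3, 3]}
After line 4: result = d['b'] = [3, 3, 3]

{'a': [3, 3], 'b': [3, 3, 3]}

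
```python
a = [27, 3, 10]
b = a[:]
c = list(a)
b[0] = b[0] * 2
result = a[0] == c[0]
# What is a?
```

After line 1: a = [27, 3, 10]
After line 2 (b = a[:], copy): a = [27, 3, 10], b = [27, 3, 10]
After line 3 (c = list(a) is a copy, new object): c = [27, 3, 10]
After line 4 (b[0] = 27 * 2 = 54; only b mutates (copy)): a = [27, 3, 10], b = [54, 3, 10], c = [27, 3, 10]
After line 5 (a[0] = 27, c[0] = 27; result = True)

[27, 3, 10]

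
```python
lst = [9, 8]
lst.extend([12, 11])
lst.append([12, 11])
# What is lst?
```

After line 1: lst = [9, 8]
After line 2 (extend unpacks [12, 11]): lst = [9, 8, 12, 11]
After line 3 (append adds [12, 11] as single element): lst = [9, 8, 12, 11, [12, 11]]

[9, 8, 12, 11, [12, 11]]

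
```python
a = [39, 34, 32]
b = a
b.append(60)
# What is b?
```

After line 1: a = [39, 34, 32]
After line 2 (b = a is an alias, same object): a = [39, 34, 32], b = [39, 34, 32]
After line 3 (b.append mutates the shared list): a = [39, 34, 32, 60], b = [39, 34, 32, 60]

[39, 34, 32, 60]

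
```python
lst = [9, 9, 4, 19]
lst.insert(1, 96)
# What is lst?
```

[9, 96, 9, 4, 19]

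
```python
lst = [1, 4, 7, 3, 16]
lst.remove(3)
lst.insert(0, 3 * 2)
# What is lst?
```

After line 1: lst = [1, 4, 7, 3, 16]
After line 2 (remove first 3): lst = [1, 4, 7, 16]
After line 3 (insert 6 at index 0): lst = [6, 1, 4, 7, 16]

[6, 1, 4, 7, 16]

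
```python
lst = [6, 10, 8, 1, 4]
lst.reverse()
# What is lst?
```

[4, 1, 8, 10, 6]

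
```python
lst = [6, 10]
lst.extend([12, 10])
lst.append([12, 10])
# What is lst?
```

After line 1: lst = [6, 10]
After line 2 (extend unpacks [12, 10]): lst = [6, 10, 12, 10]
After line 3 (append adds [12, 10] as single element): lst = [6, 10, 12, 10, [12, 10]]

[6, 10, 12, 10, [12, 10]]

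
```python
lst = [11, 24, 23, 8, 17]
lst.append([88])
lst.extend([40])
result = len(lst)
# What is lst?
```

After line 1: lst = [11, 24, 23, 8, 17]
After line 2 (append adds [88] as single element): lst = [11, 24, 23, 8, 17, [88]]
After line 3 (extend unpacks [40], adds 40): lst = [11, 24, 23, 8, 17, [88], 40]
After line 4: result = len(lst) = 7

[11, 24, 23, 8, 17, [88], 40]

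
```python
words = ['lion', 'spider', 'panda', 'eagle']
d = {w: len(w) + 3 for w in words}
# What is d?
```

{'lion': 7, 'spider': 9, 'panda': 8, 'eagle': 8}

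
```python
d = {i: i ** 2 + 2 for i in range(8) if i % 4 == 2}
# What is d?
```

{2: 6, 6: 38}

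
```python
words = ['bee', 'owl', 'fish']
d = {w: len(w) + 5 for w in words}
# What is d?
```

{'bee': 8, 'owl': 8, 'fish': 9}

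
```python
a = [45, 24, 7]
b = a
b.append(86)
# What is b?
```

After line 1: a = [45, 24, 7]
After line 2 (b = a is an alias, same object): a = [45, 24, 7], b = [45, 24, 7]
After line 3 (b.append mutates the shared list): a = [45, 24, 7, 86], b = [45, 24, 7, 86]

[45, 24, 7, 86]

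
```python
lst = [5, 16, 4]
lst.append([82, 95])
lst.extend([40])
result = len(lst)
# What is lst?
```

After line 1: lst = [5, 16, 4]
After line 2 (append adds [82, 95] as single element): lst = [5, 16, 4, [82, 95]]
After line 3 (extend unpacks [40], adds 40): lst = [5, 16, 4, [82, 95], 40]
After line 4: result = len(lst) = 5

[5, 16, 4, [82, 95], 40]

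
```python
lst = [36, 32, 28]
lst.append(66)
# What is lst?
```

[36, 32, 28, 66]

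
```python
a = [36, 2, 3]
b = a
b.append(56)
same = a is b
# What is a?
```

After line 1: a = [36, 2, 3]
After line 2 (b = a is an alias, same object): a = [36, 2, 3], b = [36, 2, 3]
After line 3 (b.append mutates the shared list): a = [36, 2, 3, 56], b = [36, 2, 3, 56]
After line 4 (same = a is b; same object -> True): same = True

[36, 2, 3, 56]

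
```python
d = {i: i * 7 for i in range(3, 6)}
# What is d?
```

{3: 21, 4: 28, 5: 35}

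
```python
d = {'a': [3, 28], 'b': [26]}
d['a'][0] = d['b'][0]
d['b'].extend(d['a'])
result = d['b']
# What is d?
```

After line 1: d = {'a': [3, 28], 'b': [26]}
After line 2 (a[0] = b[0] = 26): d = {'a': [26, 28], 'b': [26]}
After line 3 (b.extend(a) appends [26, 28]): d = {'a': [26, 28], 'b': [26, 26, 28]}
After line 4: result = d['b'] = [26, 26, 28]

{'a': [26, 28], 'b': [26, 26, 28]}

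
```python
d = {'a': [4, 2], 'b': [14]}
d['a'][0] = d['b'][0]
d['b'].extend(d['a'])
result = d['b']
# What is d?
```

After line 1: d = {'a': [4, 2], 'b': [14]}
After line 2 (a[0] = b[0] = 14): d = {'a': [14, 2], 'b': [14]}
After line 3 (b.extend(a) appends [14, 2]): d = {'a': [14, 2], 'b': [14, 14, 2]}
After line 4: result = d['b'] = [14, 14, 2]

{'a': [14, 2], 'b': [14, 14, 2]}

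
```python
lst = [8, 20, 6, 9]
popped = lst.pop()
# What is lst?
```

[8, 20, 6]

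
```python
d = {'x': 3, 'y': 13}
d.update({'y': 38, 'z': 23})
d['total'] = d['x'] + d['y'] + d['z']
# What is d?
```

After line 1: d = {'x': 3, 'y': 13}
After line 2 (y overwritten, z added): d = {'x': 3, 'y': 38, 'z': 23}
After line 3 (total = 3 + 38 + 23 = 64): d = {'x': 3, 'y': 38, 'z': 23, 'total': 64}

{'x': 3, 'y': 38, 'z': 23, 'total': 64}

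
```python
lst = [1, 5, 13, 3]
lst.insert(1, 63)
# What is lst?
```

[1, 63, 5, 13, 3]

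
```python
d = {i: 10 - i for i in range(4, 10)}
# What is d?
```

{4: 6, 5: 5, 6: 4, 7: 3, 8: 2, 9: 1}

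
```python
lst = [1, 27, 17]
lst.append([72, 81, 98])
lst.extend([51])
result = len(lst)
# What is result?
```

After line 1: lst = [1, 27, 17]
After line 2 (append adds [72, 81, 98] as single element): lst = [1, 27, 17, [72, 81, 98]]
After line 3 (extend unpacks [51], adds 51): lst = [1, 27, 17, [72, 81, 98], 51]
After line 4: result = len(lst) = 5

5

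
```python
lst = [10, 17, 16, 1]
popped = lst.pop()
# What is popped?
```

1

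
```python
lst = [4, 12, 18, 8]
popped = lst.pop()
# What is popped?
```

8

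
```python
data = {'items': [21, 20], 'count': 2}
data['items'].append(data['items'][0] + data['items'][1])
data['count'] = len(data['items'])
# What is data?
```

After line 1: data = {'items': [21, 20], 'count': 2}
After line 2 (append 21 + 20 = 41): data = {'items': [21, 20, 41], 'count': 2}
After line 3 (count = len(items) = 3): data = {'items': [21, 20, 41], 'count': 3}

{'items': [21, 20, 41], 'count': 3}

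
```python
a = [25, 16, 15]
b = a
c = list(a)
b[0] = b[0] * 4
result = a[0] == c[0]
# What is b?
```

After line 1: a = [25, 16, 15]
After line 2 (b = a, alias): a = [25, 16, 15], b = [25, 16, 15]
After line 3 (c = list(a) is a copy, new object): c = [25, 16, 15]
After line 4 (b[0] = 25 * 4 = 100; mutates shared a/b): a = b = [100, 16, 15], c = [25, 16, 15]
After line 5 (a[0] = 100, c[0] = 25; result = False)

[100, 16, 15]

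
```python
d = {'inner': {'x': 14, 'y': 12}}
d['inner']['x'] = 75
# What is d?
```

After line 1: d = {'inner': {'x': 14, 'y': 12}}
After line 2 (inner x overwritten): d = {'inner': {'x': 75, 'y': 12}}

{'inner': {'x': 75, 'y': 12}}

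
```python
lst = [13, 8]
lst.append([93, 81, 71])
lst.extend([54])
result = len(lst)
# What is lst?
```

After line 1: lst = [13, 8]
After line 2 (append adds [93, 81, 71] as single element): lst = [13, 8, [93, 81, 71]]
After line 3 (extend unpacks [54], adds 54): lst = [13, 8, [93, 81, 71], 54]
After line 4: result = len(lst) = 4

[13, 8, [93, 81, 71], 54]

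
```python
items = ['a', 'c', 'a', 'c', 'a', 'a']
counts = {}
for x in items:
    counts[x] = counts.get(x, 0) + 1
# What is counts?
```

Initial: counts = {}, items = ['a', 'c', 'a', 'c', 'a', 'a']
See 'a': counts = {'a': 1}
See 'c': counts = {'a': 1, 'c': 1}
See 'a': counts = {'a': 2, 'c': 1}
See 'c': counts = {'a': 2, 'c': 2}
See 'a': counts = {'a': 3, 'c': 2}
See 'a': counts = {'a': 4, 'c': 2}

{'a': 4, 'c': 2}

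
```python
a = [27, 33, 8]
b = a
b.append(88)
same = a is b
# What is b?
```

After line 1: a = [27, 33, 8]
After line 2 (b = a is an alias, same object): a = [27, 33, 8], b = [27, 33, 8]
After line 3 (b.append mutates the shared list): a = [27, 33, 8, 88], b = [27, 33, 8, 88]
After line 4 (same = a is b; same object -> True): same = True

[27, 33, 8, 88]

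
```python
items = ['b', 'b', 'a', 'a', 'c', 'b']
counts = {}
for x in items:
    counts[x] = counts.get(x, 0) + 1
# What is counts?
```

Initial: counts = {}, items = ['b', 'b', 'a', 'a', 'c', 'b']
See 'b': counts = {'b': 1}
See 'b': counts = {'b': 2}
See 'a': counts = {'b': 2, 'a': 1}
See 'a': counts = {'b': 2, 'a': 2}
See 'c': counts = {'b': 2, 'a': 2, 'c': 1}
See 'b': counts = {'b': 3, 'a': 2, 'c': 1}

{'b': 3, 'a': 2, 'c': 1}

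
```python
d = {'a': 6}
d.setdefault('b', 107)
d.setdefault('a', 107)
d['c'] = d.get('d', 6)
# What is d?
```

After line 1: d = {'a': 6}
After line 2 (setdefault adds 'b'=107): d = {'a': 6, 'b': 107}
After line 3 (setdefault 'a' no-op, already exists): d = {'a': 6, 'b': 107}
After line 4 (get('d', 6) returns default since 'd' not in d): d = {'a': 6, 'b': 107, 'c': 6}

{'a': 6, 'b': 107, 'c': 6}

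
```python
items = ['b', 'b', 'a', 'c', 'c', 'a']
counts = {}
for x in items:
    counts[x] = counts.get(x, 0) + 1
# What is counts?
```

Initial: counts = {}, items = ['b', 'b', 'a', 'c', 'c', 'a']
See 'b': counts = {'b': 1}
See 'b': counts = {'b': 2}
See 'a': counts = {'b': 2, 'a': 1}
See 'c': counts = {'b': 2, 'a': 1, 'c': 1}
See 'c': counts = {'b': 2, 'a': 1, 'c': 2}
See 'a': counts = {'b': 2, 'a': 2, 'c': 2}

{'b': 2, 'a': 2, 'c': 2}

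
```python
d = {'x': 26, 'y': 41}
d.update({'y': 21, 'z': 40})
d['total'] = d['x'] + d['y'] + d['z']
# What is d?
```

After line 1: d = {'x': 26, 'y': 41}
After line 2 (y overwritten, z added): d = {'x': 26, 'y': 21, 'z': 40}
After line 3 (total = 26 + 21 + 40 = 87): d = {'x': 26, 'y': 21, 'z': 40, 'total': 87}

{'x': 26, 'y': 21, 'z': 40, 'total': 87}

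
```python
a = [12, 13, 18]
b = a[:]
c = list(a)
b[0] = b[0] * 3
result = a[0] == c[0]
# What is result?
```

After line 1: a = [12, 13, 18]
After line 2 (b = a[:], copy): a = [12, 13, 18], b = [12, 13, 18]
After line 3 (c = list(a) is a copy, new object): c = [12, 13, 18]
After line 4 (b[0] = 12 * 3 = 36; only b mutates (copy)): a = [12, 13, 18], b = [36, 13, 18], c = [12, 13, 18]
After line 5 (a[0] = 12, c[0] = 12; result = True)

True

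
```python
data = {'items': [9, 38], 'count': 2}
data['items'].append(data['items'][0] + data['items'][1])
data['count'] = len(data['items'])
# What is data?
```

After line 1: data = {'items': [9, 38], 'count': 2}
After line 2 (append 9 + 38 = 47): data = {'items': [9, 38, 47], 'count': 2}
After line 3 (count = len(items) = 3): data = {'items': [9, 38, 47], 'count': 3}

{'items': [9, 38, 47], 'count': 3}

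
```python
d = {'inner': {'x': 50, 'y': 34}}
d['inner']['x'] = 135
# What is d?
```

After line 1: d = {'inner': {'x': 50, 'y': 34}}
After line 2 (inner x overwritten): d = {'inner': {'x': 135, 'y': 34}}

{'inner': {'x': 135, 'y': 34}}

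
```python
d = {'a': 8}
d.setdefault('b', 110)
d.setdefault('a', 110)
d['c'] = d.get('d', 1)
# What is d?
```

After line 1: d = {'a': 8}
After line 2 (setdefault adds 'b'=110): d = {'a': 8, 'b': 110}
After line 3 (setdefault 'a' no-op, already exists): d = {'a': 8, 'b': 110}
After line 4 (get('d', 1) returns default since 'd' not in d): d = {'a': 8, 'b': 110, 'c': 1}

{'a': 8, 'b': 110, 'c': 1}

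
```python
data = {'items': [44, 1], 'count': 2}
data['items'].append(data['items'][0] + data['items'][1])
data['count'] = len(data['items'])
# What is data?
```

After line 1: data = {'items': [44, 1], 'count': 2}
After line 2 (append 44 + 1 = 45): data = {'items': [44, 1, 45], 'count': 2}
After line 3 (count = len(items) = 3): data = {'items': [44, 1, 45], 'count': 3}

{'items': [44, 1, 45], 'count': 3}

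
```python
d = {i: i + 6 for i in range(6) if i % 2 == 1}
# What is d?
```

{1: 7, 3: 9, 5: 11}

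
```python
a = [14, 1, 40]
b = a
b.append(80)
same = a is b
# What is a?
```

After line 1: a = [14, 1, 40]
After line 2 (b = a is an alias, same object): a = [14, 1, 40], b = [14, 1, 40]
After line 3 (b.append mutates the shared list): a = [14, 1, 40, 80], b = [14, 1, 40, 80]
After line 4 (same = a is b; same object -> True): same = True

[14, 1, 40, 80]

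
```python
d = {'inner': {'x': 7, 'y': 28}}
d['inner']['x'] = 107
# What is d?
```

After line 1: d = {'inner': {'x': 7, 'y': 28}}
After line 2 (inner x overwritten): d = {'inner': {'x': 107, 'y': 28}}

{'inner': {'x': 107, 'y': 28}}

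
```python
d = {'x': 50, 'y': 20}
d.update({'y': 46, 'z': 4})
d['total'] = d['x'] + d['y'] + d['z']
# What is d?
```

After line 1: d = {'x': 50, 'y': 20}
After line 2 (y overwritten, z added): d = {'x': 50, 'y': 46, 'z': 4}
After line 3 (total = 50 + 46 + 4 = 100): d = {'x': 50, 'y': 46, 'z': 4, 'total': 100}

{'x': 50, 'y': 46, 'z': 4, 'total': 100}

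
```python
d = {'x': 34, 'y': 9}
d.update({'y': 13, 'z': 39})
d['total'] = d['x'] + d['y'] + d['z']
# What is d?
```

After line 1: d = {'x': 34, 'y': 9}
After line 2 (y overwritten, z added): d = {'x': 34, 'y': 13, 'z': 39}
After line 3 (total = 34 + 13 + 39 = 86): d = {'x': 34, 'y': 13, 'z': 39, 'total': 86}

{'x': 34, 'y': 13, 'z': 39, 'total': 86}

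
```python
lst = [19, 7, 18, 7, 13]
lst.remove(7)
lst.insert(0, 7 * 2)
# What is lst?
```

After line 1: lst = [19, 7, 18, 7, 13]
After line 2 (remove first 7): lst = [19, 18, 7, 13]
After line 3 (insert 14 at index 0): lst = [14, 19, 18, 7, 13]

[14, 19, 18, 7, 13]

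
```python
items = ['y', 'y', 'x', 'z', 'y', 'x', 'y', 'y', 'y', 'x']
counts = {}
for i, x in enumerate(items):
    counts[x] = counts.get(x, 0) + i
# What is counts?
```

Initial: counts = {}, items = ['y', 'y', 'x', 'z', 'y', 'x', 'y', 'y', 'y', 'x']
i=0, x='y': counts = {'y': 0}
i=1, x='y': counts = {'y': 1}
i=2, x='x': counts = {'y': 1, 'x': 2}
i=3, x='z': counts = {'y': 1, 'x': 2, 'z': 3}
i=4, x='y': counts = {'y': 5, 'x': 2, 'z': 3}
i=5, x='x': counts = {'y': 5, 'x': 7, 'z': 3}
i=6, x='y': counts = {'y': 11, 'x': 7, 'z': 3}
i=7, x='y': counts = {'y': 18, 'x': 7, 'z': 3}
i=8, x='y': counts = {'y': 26, 'x': 7, 'z': 3}
i=9, x='x': counts = {'y': 26, 'x': 16, 'z': 3}

{'y': 26, 'x': 16, 'z': 3}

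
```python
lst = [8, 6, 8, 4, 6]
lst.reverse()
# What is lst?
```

[6, 4, 8, 6, 8]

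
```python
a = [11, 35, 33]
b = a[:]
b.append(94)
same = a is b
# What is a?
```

After line 1: a = [11, 35, 33]
After line 2 (b = a[:] is a shallow copy, new object): a = [11, 35, 33], b = [11, 35, 33]
After line 3 (append only mutates b): a = [11, 35, 33], b = [11, 35, 33, 94]
After line 4 (same = a is b; different objects -> False): same = False

[11, 35, 33]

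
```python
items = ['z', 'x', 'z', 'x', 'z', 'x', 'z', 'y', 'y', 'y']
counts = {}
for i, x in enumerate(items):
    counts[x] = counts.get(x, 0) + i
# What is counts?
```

Initial: counts = {}, items = ['z', 'x', 'z', 'x', 'z', 'x', 'z', 'y', 'y', 'y']
i=0, x='z': counts = {'z': 0}
i=1, x='x': counts = {'z': 0, 'x': 1}
i=2, x='z': counts = {'z': 2, 'x': 1}
i=3, x='x': counts = {'z': 2, 'x': 4}
i=4, x='z': counts = {'z': 6, 'x': 4}
i=5, x='x': counts = {'z': 6, 'x': 9}
i=6, x='z': counts = {'z': 12, 'x': 9}
i=7, x='y': counts = {'z': 12, 'x': 9, 'y': 7}
i=8, x='y': counts = {'z': 12, 'x': 9, 'y': 15}
i=9, x='y': counts = {'z': 12, 'x': 9, 'y': 24}

{'z': 12, 'x': 9, 'y': 24}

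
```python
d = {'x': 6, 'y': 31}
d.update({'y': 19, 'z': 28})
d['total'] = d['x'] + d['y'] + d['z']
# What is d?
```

After line 1: d = {'x': 6, 'y': 31}
After line 2 (y overwritten, z added): d = {'x': 6, 'y': 19, 'z': 28}
After line 3 (total = 6 + 19 + 28 = 53): d = {'x': 6, 'y': 19, 'z': 28, 'total': 53}

{'x': 6, 'y': 19, 'z': 28, 'total': 53}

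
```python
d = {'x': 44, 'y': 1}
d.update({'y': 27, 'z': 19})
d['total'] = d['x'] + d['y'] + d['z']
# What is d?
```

After line 1: d = {'x': 44, 'y': 1}
After line 2 (y overwritten, z added): d = {'x': 44, 'y': 27, 'z': 19}
After line 3 (total = 44 + 27 + 19 = 90): d = {'x': 44, 'y': 27, 'z': 19, 'total': 90}

{'x': 44, 'y': 27, 'z': 19, 'total': 90}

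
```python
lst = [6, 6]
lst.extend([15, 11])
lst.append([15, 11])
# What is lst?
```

After line 1: lst = [6, 6]
After line 2 (extend unpacks [15, 11]): lst = [6, 6, 15, 11]
After line 3 (append adds [15, 11] as single element): lst = [6, 6, 15, 11, [15, 11]]

[6, 6, 15, 11, [15, 11]]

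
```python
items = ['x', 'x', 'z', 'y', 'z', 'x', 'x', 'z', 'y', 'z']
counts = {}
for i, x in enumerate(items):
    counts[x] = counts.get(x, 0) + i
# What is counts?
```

Initial: counts = {}, items = ['x', 'x', 'z', 'y', 'z', 'x', 'x', 'z', 'y', 'z']
i=0, x='x': counts = {'x': 0}
i=1, x='x': counts = {'x': 1}
i=2, x='z': counts = {'x': 1, 'z': 2}
i=3, x='y': counts = {'x': 1, 'z': 2, 'y': 3}
i=4, x='z': counts = {'x': 1, 'z': 6, 'y': 3}
i=5, x='x': counts = {'x': 6, 'z': 6, 'y': 3}
i=6, x='x': counts = {'x': 12, 'z': 6, 'y': 3}
i=7, x='z': counts = {'x': 12, 'z': 13, 'y': 3}
i=8, x='y': counts = {'x': 12, 'z': 13, 'y': 11}
i=9, x='z': counts = {'x': 12, 'z': 22, 'y': 11}

{'x': 12, 'z': 22, 'y': 11}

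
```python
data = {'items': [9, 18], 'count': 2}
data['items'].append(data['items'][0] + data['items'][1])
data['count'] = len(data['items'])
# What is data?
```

After line 1: data = {'items': [9, 18], 'count': 2}
After line 2 (append 9 + 18 = 27): data = {'items': [9, 18, 27], 'count': 2}
After line 3 (count = len(items) = 3): data = {'items': [9, 18, 27], 'count': 3}

{'items': [9, 18, 27], 'count': 3}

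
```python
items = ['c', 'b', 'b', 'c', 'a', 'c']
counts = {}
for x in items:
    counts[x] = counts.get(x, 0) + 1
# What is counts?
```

Initial: counts = {}, items = ['c', 'b', 'b', 'c', 'a', 'c']
See 'c': counts = {'c': 1}
See 'b': counts = {'c': 1, 'b': 1}
See 'b': counts = {'c': 1, 'b': 2}
See 'c': counts = {'c': 2, 'b': 2}
See 'a': counts = {'c': 2, 'b': 2, 'a': 1}
See 'c': counts = {'c': 3, 'b': 2, 'a': 1}

{'c': 3, 'b': 2, 'a': 1}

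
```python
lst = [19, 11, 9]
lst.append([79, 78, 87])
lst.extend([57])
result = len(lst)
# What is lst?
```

After line 1: lst = [19, 11, 9]
After line 2 (append adds [79, 78, 87] as single element): lst = [19, 11, 9, [79, 78, 87]]
After line 3 (extend unpacks [57], adds 57): lst = [19, 11, 9, [79, 78, 87], 57]
After line 4: result = len(lst) = 5

[19, 11, 9, [79, 78, 87], 57]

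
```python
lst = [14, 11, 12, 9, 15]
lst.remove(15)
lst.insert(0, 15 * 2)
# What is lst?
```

After line 1: lst = [14, 11, 12, 9, 15]
After line 2 (remove first 15): lst = [14, 11, 12, 9]
After line 3 (insert 30 at index 0): lst = [30, 14, 11, 12, 9]

[30, 14, 11, 12, 9]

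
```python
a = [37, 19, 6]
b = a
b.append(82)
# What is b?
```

After line 1: a = [37, 19, 6]
After line 2 (b = a is an alias, same object): a = [37, 19, 6], b = [37, 19, 6]
After line 3 (b.append mutates the shared list): a = [37, 19, 6, 82], b = [37, 19, 6, 82]

[37, 19, 6, 82]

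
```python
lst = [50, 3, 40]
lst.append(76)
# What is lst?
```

[50, 3, 40, 76]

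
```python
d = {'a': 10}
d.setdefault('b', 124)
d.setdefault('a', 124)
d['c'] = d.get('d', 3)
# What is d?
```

After line 1: d = {'a': 10}
After line 2 (setdefault adds 'b'=124): d = {'a': 10, 'b': 124}
After line 3 (setdefault 'a' no-op, already exists): d = {'a': 10, 'b': 124}
After line 4 (get('d', 3) returns default since 'd' not in d): d = {'a': 10, 'b': 124, 'c': 3}

{'a': 10, 'b': 124, 'c': 3}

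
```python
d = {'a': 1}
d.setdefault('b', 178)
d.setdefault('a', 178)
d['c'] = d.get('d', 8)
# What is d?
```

After line 1: d = {'a': 1}
After line 2 (setdefault adds 'b'=178): d = {'a': 1, 'b': 178}
After line 3 (setdefault 'a' no-op, already exists): d = {'a': 1, 'b': 178}
After line 4 (get('d', 8) returns default since 'd' not in d): d = {'a': 1, 'b': 178, 'c': 8}

{'a': 1, 'b': 178, 'c': 8}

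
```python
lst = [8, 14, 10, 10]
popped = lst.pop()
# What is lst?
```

[8, 14, 10]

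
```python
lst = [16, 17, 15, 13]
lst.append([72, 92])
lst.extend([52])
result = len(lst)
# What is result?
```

After line 1: lst = [16, 17, 15, 13]
After line 2 (append adds [72, 92] as single element): lst = [16, 17, 15, 13, [72, 92]]
After line 3 (extend unpacks [52], adds 52): lst = [16, 17, 15, 13, [72, 92], 52]
After line 4: result = len(lst) = 6

6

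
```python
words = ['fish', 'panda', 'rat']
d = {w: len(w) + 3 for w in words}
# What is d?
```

{'fish': 7, 'panda': 8, 'rat': 6}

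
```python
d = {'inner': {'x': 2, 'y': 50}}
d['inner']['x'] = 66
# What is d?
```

After line 1: d = {'inner': {'x': 2, 'y': 50}}
After line 2 (inner x overwritten): d = {'inner': {'x': 66, 'y': 50}}

{'inner': {'x': 66, 'y': 50}}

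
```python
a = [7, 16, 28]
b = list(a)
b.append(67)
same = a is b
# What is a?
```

After line 1: a = [7, 16, 28]
After line 2 (b = list(a) is a shallow copy, new object): a = [7, 16, 28], b = [7, 16, 28]
After line 3 (append only mutates b): a = [7, 16, 28], b = [7, 16, 28, 67]
After line 4 (same = a is b; different objects -> False): same = False

[7, 16, 28]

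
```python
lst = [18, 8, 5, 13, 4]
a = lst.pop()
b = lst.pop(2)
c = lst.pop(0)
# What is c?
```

After line 1: lst = [18, 8, 5, 13, 4]
After line 2 (pop() -> a = 4): lst = [18, 8, 5, 13]
After line 3 (pop(2) -> b = 5): lst = [18, 8, 13]
After line 4 (pop(0) -> c = 18): lst = [8, 13]

18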